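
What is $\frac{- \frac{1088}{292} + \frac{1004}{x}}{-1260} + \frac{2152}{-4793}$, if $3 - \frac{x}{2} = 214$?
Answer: $- \frac{983686153}{2214797370} \approx -0.44414$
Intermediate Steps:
$x = -422$ ($x = 6 - 428 = -422$)
$\frac{- \frac{1088}{292} + \frac{1004}{x}}{-1260} + \frac{2152}{-4793} = \frac{- \frac{1088}{292} + \frac{1004}{-422}}{-1260} + \frac{2152}{-4793} = \left(\left(-1088\right) \frac{1}{292} + 1004 \left(- \frac{1}{422}\right)\right) \left(- \frac{1}{1260}\right) + 2152 \left(- \frac{1}{4793}\right) = \left(- \frac{272}{73} - \frac{502}{211}\right) \left(- \frac{1}{1260}\right) - \frac{2152}{4793} = \left(- \frac{94038}{15403}\right) \left(- \frac{1}{1260}\right) - \frac{2152}{4793} = \frac{2239}{462090} - \frac{2152}{4793} = - \frac{983686153}{2214797370}$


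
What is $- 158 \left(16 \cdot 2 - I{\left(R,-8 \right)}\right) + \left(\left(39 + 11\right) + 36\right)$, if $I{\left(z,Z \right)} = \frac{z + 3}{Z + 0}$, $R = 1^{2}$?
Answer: $-5049$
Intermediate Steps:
$R = 1$
$I{\left(z,Z \right)} = \frac{3 + z}{Z}$
$- 158 \left(16 \cdot 2 - I{\left(R,-8 \right)}\right) + \left(\left(39 + 11\right) + 36\right) = - 158 \left(16 \cdot 2 - \frac{3 + 1}{-8}\right) + \left(\left(39 + 11\right) + 36\right) = - 158 \left(32 - \left(- \frac{1}{8}\right) 4\right) + \left(50 + 36\right) = - 158 \left(32 - - \frac{1}{2}\right) + 86 = - 158 \left(32 + \frac{1}{2}\right) + 86 = \left(-158\right) \frac{65}{2} + 86 = -5135 + 86 = -5049$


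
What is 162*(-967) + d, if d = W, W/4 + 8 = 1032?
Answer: -152558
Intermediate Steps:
W = 4096 (W = -32 + 4*1032 = -32 + 4128 = 4096)
d = 4096
162*(-967) + d = 162*(-967) + 4096 = -156654 + 4096 = -152558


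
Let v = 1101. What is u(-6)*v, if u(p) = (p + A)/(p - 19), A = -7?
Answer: 14313/25 ≈ 572.52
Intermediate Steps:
u(p) = (-7 + p)/(-19 + p) (u(p) = (p - 7)/(p - 19) = (-7 + p)/(-19 + p))
u(-6)*v = ((-7 - 6)/(-19 - 6))*1101 = (-13/(-25))*1101 = -1/25*(-13)*1101 = (13/25)*1101 = 14313/25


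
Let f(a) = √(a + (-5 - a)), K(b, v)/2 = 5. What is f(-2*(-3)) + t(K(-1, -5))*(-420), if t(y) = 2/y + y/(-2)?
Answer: 2016 + I*√5 ≈ 2016.0 + 2.2361*I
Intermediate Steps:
K(b, v) = 10 (K(b, v) = 2*5 = 10)
f(a) = I*√5 (f(a) = √(-5) = I*√5)
t(y) = 2/y - y/2 (t(y) = 2/y + y*(-½) = 2/y - y/2)
f(-2*(-3)) + t(K(-1, -5))*(-420) = I*√5 + (2/10 - ½*10)*(-420) = I*√5 + (2*(⅒) - 5)*(-420) = I*√5 + (⅕ - 5)*(-420) = I*√5 - 24/5*(-420) = I*√5 + 2016 = 2016 + I*√5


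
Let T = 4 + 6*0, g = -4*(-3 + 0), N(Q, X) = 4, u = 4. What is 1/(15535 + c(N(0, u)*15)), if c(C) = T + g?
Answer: 1/15551 ≈ 6.4305e-5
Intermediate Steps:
g = 12 (g = -4*(-3) = 12)
T = 4 (T = 4 + 0 = 4)
c(C) = 16 (c(C) = 4 + 12 = 16)
1/(15535 + c(N(0, u)*15)) = 1/(15535 + 16) = 1/15551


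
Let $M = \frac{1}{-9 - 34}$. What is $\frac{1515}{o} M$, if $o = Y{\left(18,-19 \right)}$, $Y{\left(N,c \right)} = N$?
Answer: $- \frac{505}{258} \approx -1.9574$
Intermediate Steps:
$o = 18$
$M = - \frac{1}{43}$ ($M = \frac{1}{-43} = - \frac{1}{43} \approx -0.023256$)
$\frac{1515}{o} M = \frac{1515}{18} \left(- \frac{1}{43}\right) = 1515 \cdot \frac{1}{18} \left(- \frac{1}{43}\right) = \frac{505}{6} \left(- \frac{1}{43}\right) = - \frac{505}{258}$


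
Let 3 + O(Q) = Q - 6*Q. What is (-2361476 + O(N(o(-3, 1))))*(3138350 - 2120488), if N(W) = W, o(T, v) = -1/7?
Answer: -16825613075976/7 ≈ -2.4037e+12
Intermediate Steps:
o(T, v) = -⅐ (o(T, v) = -1*⅐ = -⅐)
O(Q) = -3 - 5*Q (O(Q) = -3 + (Q - 6*Q) = -3 - 5*Q)
(-2361476 + O(N(o(-3, 1))))*(3138350 - 2120488) = (-2361476 + (-3 - 5*(-⅐)))*(3138350 - 2120488) = (-2361476 + (-3 + 5/7))*1017862 = (-2361476 - 16/7)*1017862 = -16530348/7*1017862 = -16825613075976/7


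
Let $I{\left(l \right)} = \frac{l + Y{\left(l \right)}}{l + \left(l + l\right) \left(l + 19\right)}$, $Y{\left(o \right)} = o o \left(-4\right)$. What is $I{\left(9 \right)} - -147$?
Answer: $\frac{8344}{57} \approx 146.39$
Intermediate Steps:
$Y{\left(o \right)} = - 4 o^{2}$ ($Y{\left(o \right)} = o^{2} \left(-4\right) = - 4 o^{2}$)
$I{\left(l \right)} = \frac{l - 4 l^{2}}{l + 2 l \left(19 + l\right)}$ ($I{\left(l \right)} = \frac{l - 4 l^{2}}{l + \left(l + l\right) \left(l + 19\right)} = \frac{l - 4 l^{2}}{l + 2 l \left(19 + l\right)}$)
$I{\left(9 \right)} - -147 = \frac{1 - 36}{39 + 2 \cdot 9} - -147 = \frac{1 - 36}{39 + 18} + 147 = \frac{1}{57} \left(-35\right) + 147 = - \frac{35}{57} + 147 = \frac{8344}{57}$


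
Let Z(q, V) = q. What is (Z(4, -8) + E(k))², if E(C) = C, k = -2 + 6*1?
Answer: 64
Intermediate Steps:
k = 4 (k = -2 + 6 = 4)
(Z(4, -8) + E(k))² = (4 + 4)² = 8² = 64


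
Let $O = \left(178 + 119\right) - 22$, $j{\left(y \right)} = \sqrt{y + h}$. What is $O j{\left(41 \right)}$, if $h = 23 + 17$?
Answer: $2475$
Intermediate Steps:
$h = 40$
$j{\left(y \right)} = \sqrt{40 + y}$ ($j{\left(y \right)} = \sqrt{y + 40} = \sqrt{40 + y}$)
$O = 275$ ($O = 297 - 22 = 275$)
$O j{\left(41 \right)} = 275 \sqrt{40 + 41} = 275 \sqrt{81} = 275 \cdot 9 = 2475$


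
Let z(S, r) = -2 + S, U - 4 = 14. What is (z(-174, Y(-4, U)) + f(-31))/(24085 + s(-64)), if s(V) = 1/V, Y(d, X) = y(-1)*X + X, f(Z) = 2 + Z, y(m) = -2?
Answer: -13120/1541439 ≈ -0.0085115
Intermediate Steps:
U = 18 (U = 4 + 14 = 18)
Y(d, X) = -X (Y(d, X) = -2*X + X = -X)
(z(-174, Y(-4, U)) + f(-31))/(24085 + s(-64)) = ((-2 - 174) + (2 - 31))/(24085 + 1/(-64)) = (-176 - 29)/(24085 - 1/64) = -205/1541439/64 = -205*64/1541439 = -13120/1541439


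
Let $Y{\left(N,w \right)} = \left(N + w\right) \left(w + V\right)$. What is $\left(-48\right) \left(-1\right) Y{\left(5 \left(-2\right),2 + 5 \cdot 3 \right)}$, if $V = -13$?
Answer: $1344$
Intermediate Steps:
$Y{\left(N,w \right)} = \left(-13 + w\right) \left(N + w\right)$ ($Y{\left(N,w \right)} = \left(N + w\right) \left(w - 13\right) = \left(N + w\right) \left(-13 + w\right) = \left(-13 + w\right) \left(N + w\right)$)
$\left(-48\right) \left(-1\right) Y{\left(5 \left(-2\right),2 + 5 \cdot 3 \right)} = \left(-48\right) \left(-1\right) \left(\left(2 + 5 \cdot 3\right)^{2} - 13 \cdot 5 \left(-2\right) - 13 \left(2 + 5 \cdot 3\right) + 5 \left(-2\right) \left(2 + 5 \cdot 3\right)\right) = 48 \left(\left(2 + 15\right)^{2} - -130 - 13 \left(2 + 15\right) - 10 \left(2 + 15\right)\right) = 48 \left(17^{2} + 130 - 221 - 170\right) = 48 \left(289 + 130 - 221 - 170\right) = 48 \cdot 28 = 1344$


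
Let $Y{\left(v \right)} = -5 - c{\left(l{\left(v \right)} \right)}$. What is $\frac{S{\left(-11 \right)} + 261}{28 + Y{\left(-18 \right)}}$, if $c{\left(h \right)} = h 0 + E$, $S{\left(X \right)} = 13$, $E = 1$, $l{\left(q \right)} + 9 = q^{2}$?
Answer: $\frac{137}{11} \approx 12.455$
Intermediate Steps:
$l{\left(q \right)} = -9 + q^{2}$
$c{\left(h \right)} = 1$ ($c{\left(h \right)} = h 0 + 1 = 0 + 1 = 1$)
$Y{\left(v \right)} = -6$ ($Y{\left(v \right)} = -5 - 1 = -6$)
$\frac{S{\left(-11 \right)} + 261}{28 + Y{\left(-18 \right)}} = \frac{13 + 261}{28 - 6} = \frac{274}{22} = 274 \cdot \frac{1}{22} = \frac{137}{11}$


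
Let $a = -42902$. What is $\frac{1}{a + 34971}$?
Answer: $- \frac{1}{7931} \approx -0.00012609$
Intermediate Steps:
$\frac{1}{a + 34971} = \frac{1}{-42902 + 34971} = \frac{1}{-7931} = - \frac{1}{7931}$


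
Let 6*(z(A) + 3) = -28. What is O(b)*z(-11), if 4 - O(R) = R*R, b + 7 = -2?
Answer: 1771/3 ≈ 590.33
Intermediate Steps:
b = -9 (b = -7 - 2 = -9)
z(A) = -23/3 (z(A) = -3 + (⅙)*(-28) = -3 - 14/3 = -23/3)
O(R) = 4 - R² (O(R) = 4 - R*R = 4 - R²)
O(b)*z(-11) = (4 - 1*(-9)²)*(-23/3) = (4 - 1*81)*(-23/3) = (4 - 81)*(-23/3) = -77*(-23/3) = 1771/3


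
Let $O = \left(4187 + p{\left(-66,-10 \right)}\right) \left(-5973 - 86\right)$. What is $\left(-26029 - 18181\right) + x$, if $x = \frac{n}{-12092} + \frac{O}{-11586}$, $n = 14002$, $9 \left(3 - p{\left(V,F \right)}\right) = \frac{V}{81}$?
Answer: $- \frac{357629305022495}{8510948154} \approx -42020.0$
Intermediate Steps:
$p{\left(V,F \right)} = 3 - \frac{V}{729}$ ($p{\left(V,F \right)} = 3 - \frac{V \frac{1}{81}}{9} = 3 - \frac{\frac{1}{81} V}{9} = 3 - \frac{V}{729}$)
$O = - \frac{6169225328}{243}$ ($O = \left(4187 + \left(3 - - \frac{22}{243}\right)\right) \left(-5973 - 86\right) = \left(4187 + \left(3 + \frac{22}{243}\right)\right) \left(-6059\right) = \left(4187 + \frac{751}{243}\right) \left(-6059\right) = \frac{1018192}{243} \left(-6059\right) = - \frac{6169225328}{243} \approx -2.5388 \cdot 10^{7}$)
$x = \frac{18639712865845}{8510948154}$ ($x = \frac{14002}{-12092} - \frac{6169225328}{243 \left(-11586\right)} = 14002 \left(- \frac{1}{12092}\right) - - \frac{3084612664}{1407699} = - \frac{7001}{6046} + \frac{3084612664}{1407699} = \frac{18639712865845}{8510948154} \approx 2190.1$)
$\left(-26029 - 18181\right) + x = \left(-26029 - 18181\right) + \frac{18639712865845}{8510948154} = -44210 + \frac{18639712865845}{8510948154} = - \frac{357629305022495}{8510948154}$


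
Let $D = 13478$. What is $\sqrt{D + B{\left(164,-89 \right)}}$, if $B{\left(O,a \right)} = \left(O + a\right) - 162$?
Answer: $\sqrt{13391} \approx 115.72$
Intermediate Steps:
$B{\left(O,a \right)} = -162 + O + a$
$\sqrt{D + B{\left(164,-89 \right)}} = \sqrt{13478 - 87} = \sqrt{13391}$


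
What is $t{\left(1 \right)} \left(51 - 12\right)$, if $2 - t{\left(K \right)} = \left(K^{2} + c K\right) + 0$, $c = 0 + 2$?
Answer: $-39$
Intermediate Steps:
$c = 2$
$t{\left(K \right)} = 2 - K^{2} - 2 K$ ($t{\left(K \right)} = 2 - \left(\left(K^{2} + 2 K\right) + 0\right) = 2 - \left(K^{2} + 2 K\right) = 2 - K^{2} - 2 K$)
$t{\left(1 \right)} \left(51 - 12\right) = \left(2 - 1^{2} - 2\right) \left(51 - 12\right) = \left(2 - 1 - 2\right) 39 = \left(-1\right) 39 = -39$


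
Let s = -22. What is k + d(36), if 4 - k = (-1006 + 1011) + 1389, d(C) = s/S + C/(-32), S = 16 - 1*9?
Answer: -78079/56 ≈ -1394.3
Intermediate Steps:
S = 7 (S = 16 - 9 = 7)
d(C) = -22/7 - C/32 (d(C) = -22/7 + C/(-32) = -22*1/7 + C*(-1/32) = -22/7 - C/32)
k = -1390 (k = 4 - ((-1006 + 1011) + 1389) = 4 - (5 + 1389) = 4 - 1*1394 = 4 - 1394 = -1390)
k + d(36) = -1390 + (-22/7 - 1/32*36) = -1390 + (-22/7 - 9/8) = -1390 - 239/56 = -78079/56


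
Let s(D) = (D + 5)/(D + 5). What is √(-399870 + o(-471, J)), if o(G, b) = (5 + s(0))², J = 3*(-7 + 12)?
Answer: 3*I*√44426 ≈ 632.32*I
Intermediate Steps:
s(D) = 1 (s(D) = (5 + D)/(5 + D) = 1)
J = 15 (J = 3*5 = 15)
o(G, b) = 36 (o(G, b) = (5 + 1)² = 6² = 36)
√(-399870 + o(-471, J)) = √(-399870 + 36) = √(-399834) = 3*I*√44426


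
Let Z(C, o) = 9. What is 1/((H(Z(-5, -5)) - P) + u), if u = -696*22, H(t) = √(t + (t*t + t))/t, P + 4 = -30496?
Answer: 136692/2076078085 - 3*√11/2076078085 ≈ 6.5837e-5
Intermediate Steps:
P = -30500 (P = -4 - 30496 = -30500)
H(t) = √(t² + 2*t)/t (H(t) = √(t + (t² + t))/t = √(t + (t + t²))/t = √(t² + 2*t)/t)
u = -15312
1/((H(Z(-5, -5)) - P) + u) = 1/((√(9*(2 + 9))/9 - 1*(-30500)) - 15312) = 1/((√(9*11)/9 + 30500) - 15312) = 1/((√99/9 + 30500) - 15312) = 1/(((3*√11)/9 + 30500) - 15312) = 1/((√11/3 + 30500) - 15312) = 1/((30500 + √11/3) - 15312) = 1/(15188 + √11/3)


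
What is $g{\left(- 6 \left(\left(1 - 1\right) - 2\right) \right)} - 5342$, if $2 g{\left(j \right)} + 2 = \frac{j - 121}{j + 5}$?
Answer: $- \frac{181771}{34} \approx -5346.2$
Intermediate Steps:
$g{\left(j \right)} = -1 + \frac{-121 + j}{2 \left(5 + j\right)}$ ($g{\left(j \right)} = -1 + \frac{\left(j - 121\right) \frac{1}{j + 5}}{2} = -1 + \frac{\left(-121 + j\right) \frac{1}{5 + j}}{2} = -1 + \frac{\frac{1}{5 + j} \left(-121 + j\right)}{2} = -1 + \frac{-121 + j}{2 \left(5 + j\right)}$)
$g{\left(- 6 \left(\left(1 - 1\right) - 2\right) \right)} - 5342 = \frac{-131 - - 6 \left(\left(1 - 1\right) - 2\right)}{2 \left(5 - 6 \left(\left(1 - 1\right) - 2\right)\right)} - 5342 = \frac{-131 - - 6 \left(0 - 2\right)}{2 \left(5 - 6 \left(0 - 2\right)\right)} - 5342 = \frac{-131 - \left(-6\right) \left(-2\right)}{2 \left(5 - -12\right)} - 5342 = \frac{-131 - 12}{2 \left(5 + 12\right)} - 5342 = \frac{-131 - 12}{2 \cdot 17} - 5342 = \frac{1}{2} \cdot \frac{1}{17} \left(-143\right) - 5342 = - \frac{143}{34} - 5342 = - \frac{181771}{34}$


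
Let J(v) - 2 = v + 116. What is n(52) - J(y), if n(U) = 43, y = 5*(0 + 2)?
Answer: -85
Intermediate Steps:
y = 10 (y = 5*2 = 10)
J(v) = 118 + v (J(v) = 2 + (v + 116) = 2 + (116 + v) = 118 + v)
n(52) - J(y) = 43 - (118 + 10) = 43 - 1*128 = 43 - 128 = -85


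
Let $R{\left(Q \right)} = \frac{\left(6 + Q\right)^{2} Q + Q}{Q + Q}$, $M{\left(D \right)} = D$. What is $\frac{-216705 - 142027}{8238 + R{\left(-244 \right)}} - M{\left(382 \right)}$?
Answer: $- \frac{28649686}{73121} \approx -391.81$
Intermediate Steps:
$R{\left(Q \right)} = \frac{Q + Q \left(6 + Q\right)^{2}}{2 Q}$ ($R{\left(Q \right)} = \frac{Q \left(6 + Q\right)^{2} + Q}{2 Q} = \left(Q + Q \left(6 + Q\right)^{2}\right) \frac{1}{2 Q} = \frac{Q + Q \left(6 + Q\right)^{2}}{2 Q}$)
$\frac{-216705 - 142027}{8238 + R{\left(-244 \right)}} - M{\left(382 \right)} = \frac{-216705 - 142027}{8238 + \left(\frac{1}{2} + \frac{\left(6 - 244\right)^{2}}{2}\right)} - 382 = - \frac{358732}{8238 + \left(\frac{1}{2} + \frac{\left(-238\right)^{2}}{2}\right)} - 382 = - \frac{358732}{8238 + \left(\frac{1}{2} + \frac{1}{2} \cdot 56644\right)} - 382 = - \frac{358732}{8238 + \left(\frac{1}{2} + 28322\right)} - 382 = - \frac{358732}{8238 + \frac{56645}{2}} - 382 = - \frac{358732}{\frac{73121}{2}} - 382 = \left(-358732\right) \frac{2}{73121} - 382 = - \frac{717464}{73121} - 382 = - \frac{28649686}{73121}$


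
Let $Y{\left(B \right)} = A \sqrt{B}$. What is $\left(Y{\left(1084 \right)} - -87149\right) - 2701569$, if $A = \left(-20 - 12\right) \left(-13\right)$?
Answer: $-2614420 + 832 \sqrt{271} \approx -2.6007 \cdot 10^{6}$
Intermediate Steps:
$A = 416$ ($A = \left(-32\right) \left(-13\right) = 416$)
$Y{\left(B \right)} = 416 \sqrt{B}$
$\left(Y{\left(1084 \right)} - -87149\right) - 2701569 = \left(416 \sqrt{1084} - -87149\right) - 2701569 = \left(416 \cdot 2 \sqrt{271} + 87149\right) - 2701569 = \left(832 \sqrt{271} + 87149\right) - 2701569 = \left(87149 + 832 \sqrt{271}\right) - 2701569 = -2614420 + 832 \sqrt{271}$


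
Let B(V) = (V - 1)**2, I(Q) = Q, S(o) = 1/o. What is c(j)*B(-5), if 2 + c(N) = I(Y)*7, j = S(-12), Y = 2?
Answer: 432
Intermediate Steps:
j = -1/12 (j = 1/(-12) = -1/12 ≈ -0.083333)
B(V) = (-1 + V)**2
c(N) = 12 (c(N) = -2 + 2*7 = -2 + 14 = 12)
c(j)*B(-5) = 12*(-1 - 5)**2 = 12*(-6)**2 = 12*36 = 432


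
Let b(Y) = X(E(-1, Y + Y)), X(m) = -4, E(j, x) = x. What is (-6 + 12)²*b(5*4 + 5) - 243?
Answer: -387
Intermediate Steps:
b(Y) = -4
(-6 + 12)²*b(5*4 + 5) - 243 = (-6 + 12)²*(-4) - 243 = 6²*(-4) - 243 = 36*(-4) - 243 = -144 - 243 = -387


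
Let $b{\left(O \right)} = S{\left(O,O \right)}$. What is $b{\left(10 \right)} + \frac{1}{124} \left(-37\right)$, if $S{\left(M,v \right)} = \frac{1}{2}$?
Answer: $\frac{25}{124} \approx 0.20161$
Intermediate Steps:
$S{\left(M,v \right)} = \frac{1}{2}$
$b{\left(O \right)} = \frac{1}{2}$
$b{\left(10 \right)} + \frac{1}{124} \left(-37\right) = \frac{1}{2} + \frac{1}{124} \left(-37\right) = \frac{1}{2} - \frac{37}{124} = \frac{25}{124}$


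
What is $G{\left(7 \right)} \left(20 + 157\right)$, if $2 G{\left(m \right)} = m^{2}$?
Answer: $\frac{8673}{2} \approx 4336.5$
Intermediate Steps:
$G{\left(m \right)} = \frac{m^{2}}{2}$
$G{\left(7 \right)} \left(20 + 157\right) = \frac{7^{2}}{2} \left(20 + 157\right) = \frac{1}{2} \cdot 49 \cdot 177 = \frac{49}{2} \cdot 177 = \frac{8673}{2}$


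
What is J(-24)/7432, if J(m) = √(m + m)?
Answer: I*√3/1858 ≈ 0.00093221*I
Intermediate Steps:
J(m) = √2*√m (J(m) = √(2*m) = √2*√m)
J(-24)/7432 = (√2*√(-24))/7432 = (√2*(2*I*√6))*(1/7432) = (4*I*√3)*(1/7432) = I*√3/1858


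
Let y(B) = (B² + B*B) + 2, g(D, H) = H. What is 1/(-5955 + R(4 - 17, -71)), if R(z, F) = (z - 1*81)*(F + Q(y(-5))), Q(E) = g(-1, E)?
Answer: -1/4169 ≈ -0.00023987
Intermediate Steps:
y(B) = 2 + 2*B² (y(B) = (B² + B²) + 2 = 2*B² + 2 = 2 + 2*B²)
Q(E) = E
R(z, F) = (-81 + z)*(52 + F) (R(z, F) = (z - 1*81)*(F + (2 + 2*(-5)²)) = (z - 81)*(F + (2 + 2*25)) = (-81 + z)*(F + (2 + 50)) = (-81 + z)*(F + 52) = (-81 + z)*(52 + F))
1/(-5955 + R(4 - 17, -71)) = 1/(-5955 + (-4212 - 81*(-71) + 52*(4 - 17) - 71*(4 - 17))) = 1/(-5955 + (-4212 + 5751 + 52*(-13) - 71*(-13))) = 1/(-5955 + (-4212 + 5751 - 676 + 923)) = 1/(-5955 + 1786) = 1/(-4169) = -1/4169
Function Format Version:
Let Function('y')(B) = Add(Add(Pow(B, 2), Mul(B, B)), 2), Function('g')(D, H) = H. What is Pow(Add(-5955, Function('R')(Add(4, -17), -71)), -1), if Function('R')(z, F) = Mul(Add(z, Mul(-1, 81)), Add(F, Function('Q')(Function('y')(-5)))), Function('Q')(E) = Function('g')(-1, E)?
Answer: Rational(-1, 4169) ≈ -0.00023987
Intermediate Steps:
Function('y')(B) = Add(2, Mul(2, Pow(B, 2))) (Function('y')(B) = Add(Add(Pow(B, 2), Pow(B, 2)), 2) = Add(Mul(2, Pow(B, 2)), 2) = Add(2, Mul(2, Pow(B, 2))))
Function('Q')(E) = E
Function('R')(z, F) = Mul(Add(-81, z), Add(52, F)) (Function('R')(z, F) = Mul(Add(z, Mul(-1, 81)), Add(F, Add(2, Mul(2, Pow(-5, 2))))) = Mul(Add(z, -81), Add(F, Add(2, Mul(2, 25)))) = Mul(Add(-81, z), Add(F, Add(2, 50))) = Mul(Add(-81, z), Add(F, 52)) = Mul(Add(-81, z), Add(52, F)))
Pow(Add(-5955, Function('R')(Add(4, -17), -71)), -1) = Pow(Add(-5955, Add(-4212, Mul(-81, -71), Mul(52, Add(4, -17)), Mul(-71, Add(4, -17)))), -1) = Pow(Add(-5955, Add(-4212, 5751, Mul(52, -13), Mul(-71, -13))), -1) = Pow(Add(-5955, Add(-4212, 5751, -676, 923)), -1) = Pow(Add(-5955, 1786), -1) = Pow(-4169, -1) = Rational(-1, 4169)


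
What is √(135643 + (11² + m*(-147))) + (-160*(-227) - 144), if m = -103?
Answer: 36176 + √150905 ≈ 36564.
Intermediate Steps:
√(135643 + (11² + m*(-147))) + (-160*(-227) - 144) = √(135643 + (11² - 103*(-147))) + (-160*(-227) - 144) = √(135643 + (121 + 15141)) + (36320 - 144) = √(135643 + 15262) + 36176 = √150905 + 36176 = 36176 + √150905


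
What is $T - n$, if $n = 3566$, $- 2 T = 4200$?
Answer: $-5666$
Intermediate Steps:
$T = -2100$ ($T = \left(- \frac{1}{2}\right) 4200 = -2100$)
$T - n = -2100 - 3566 = -5666$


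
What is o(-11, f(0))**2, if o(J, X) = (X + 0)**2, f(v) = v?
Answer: 0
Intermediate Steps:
o(J, X) = X**2
o(-11, f(0))**2 = (0**2)**2 = 0**2 = 0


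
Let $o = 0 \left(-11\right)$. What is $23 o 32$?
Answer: $0$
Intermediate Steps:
$o = 0$
$23 o 32 = 23 \cdot 0 \cdot 32 = 0 \cdot 32 = 0$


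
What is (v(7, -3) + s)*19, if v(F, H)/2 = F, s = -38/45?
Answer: 11248/45 ≈ 249.96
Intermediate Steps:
s = -38/45 (s = -38*1/45 = -38/45 ≈ -0.84444)
v(F, H) = 2*F
(v(7, -3) + s)*19 = (2*7 - 38/45)*19 = (14 - 38/45)*19 = (592/45)*19 = 11248/45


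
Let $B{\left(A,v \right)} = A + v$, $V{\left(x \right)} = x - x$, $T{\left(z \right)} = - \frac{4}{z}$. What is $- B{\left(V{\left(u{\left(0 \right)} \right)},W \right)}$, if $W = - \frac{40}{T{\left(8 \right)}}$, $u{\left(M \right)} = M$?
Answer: $-80$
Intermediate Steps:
$V{\left(x \right)} = 0$
$W = 80$ ($W = - \frac{40}{\left(-4\right) \frac{1}{8}} = - \frac{40}{- \frac{1}{2}} = \left(-40\right) \left(-2\right) = 80$)
$- B{\left(V{\left(u{\left(0 \right)} \right)},W \right)} = - (0 + 80) = \left(-1\right) 80 = -80$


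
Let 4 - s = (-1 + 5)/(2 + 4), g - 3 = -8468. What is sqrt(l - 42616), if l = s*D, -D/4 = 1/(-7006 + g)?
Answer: 4*I*sqrt(70834846179)/5157 ≈ 206.44*I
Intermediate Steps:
g = -8465 (g = 3 - 8468 = -8465)
s = 10/3 (s = 4 - (-1 + 5)/(2 + 4) = 4 - 4/6 = 4 - 1*2/3 = 4 - 2/3 = 10/3 ≈ 3.3333)
D = 4/15471 (D = -4/(-7006 - 8465) = -4/(-15471) = -4*(-1/15471) = 4/15471 ≈ 0.00025855)
l = 40/46413 (l = (10/3)*(4/15471) = 40/46413 ≈ 0.00086183)
sqrt(l - 42616) = sqrt(40/46413 - 42616) = sqrt(-1977936368/46413) = 4*I*sqrt(70834846179)/5157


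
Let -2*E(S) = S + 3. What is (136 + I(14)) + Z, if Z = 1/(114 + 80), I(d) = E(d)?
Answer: 12368/97 ≈ 127.51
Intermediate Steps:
E(S) = -3/2 - S/2 (E(S) = -(S + 3)/2 = -(3 + S)/2 = -3/2 - S/2)
I(d) = -3/2 - d/2
Z = 1/194 ≈ 0.0051546
(136 + I(14)) + Z = (136 + (-3/2 - 1/2*14)) + 1/194 = (136 + (-3/2 - 7)) + 1/194 = (136 - 17/2) + 1/194 = 255/2 + 1/194 = 12368/97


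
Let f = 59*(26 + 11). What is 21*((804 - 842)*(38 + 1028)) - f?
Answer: -852851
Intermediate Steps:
f = 2183 (f = 59*37 = 2183)
21*((804 - 842)*(38 + 1028)) - f = 21*((804 - 842)*(38 + 1028)) - 1*2183 = 21*(-38*1066) - 2183 = 21*(-40508) - 2183 = -850668 - 2183 = -852851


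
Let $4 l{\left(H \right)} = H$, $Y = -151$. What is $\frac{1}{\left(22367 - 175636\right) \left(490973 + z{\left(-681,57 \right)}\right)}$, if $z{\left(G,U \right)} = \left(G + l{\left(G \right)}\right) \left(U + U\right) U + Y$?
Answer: $\frac{2}{1545135596069} \approx 1.2944 \cdot 10^{-12}$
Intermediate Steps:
$l{\left(H \right)} = \frac{H}{4}$
$z{\left(G,U \right)} = -151 + \frac{5 G U^{2}}{2}$ ($z{\left(G,U \right)} = \left(G + \frac{G}{4}\right) \left(U + U\right) U - 151 = \frac{5 G}{4} \cdot 2 U U - 151 = \frac{5 G U}{2} U - 151 = \frac{5 G U^{2}}{2} - 151 = -151 + \frac{5 G U^{2}}{2}$)
$\frac{1}{\left(22367 - 175636\right) \left(490973 + z{\left(-681,57 \right)}\right)} = \frac{1}{\left(22367 - 175636\right) \left(490973 + \left(-151 + \frac{5}{2} \left(-681\right) 57^{2}\right)\right)} = \frac{1}{\left(-153269\right) \left(490973 + \left(-151 + \frac{5}{2} \left(-681\right) 3249\right)\right)} = \frac{1}{\left(-153269\right) \left(490973 - \frac{11063147}{2}\right)} = \frac{1}{\left(-153269\right) \left(- \frac{10081201}{2}\right)} = \frac{1}{\frac{1545135596069}{2}} = \frac{2}{1545135596069}$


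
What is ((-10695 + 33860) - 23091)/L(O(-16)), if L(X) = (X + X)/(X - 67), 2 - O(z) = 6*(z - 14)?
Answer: 4255/182 ≈ 23.379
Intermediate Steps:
O(z) = 86 - 6*z (O(z) = 2 - 6*(z - 14) = 2 - 6*(-14 + z) = 2 - (-84 + 6*z) = 2 + (84 - 6*z) = 86 - 6*z)
L(X) = 2*X/(-67 + X) (L(X) = (2*X)/(-67 + X) = 2*X/(-67 + X))
((-10695 + 33860) - 23091)/L(O(-16)) = ((-10695 + 33860) - 23091)/((2*(86 - 6*(-16))/(-67 + (86 - 6*(-16))))) = (23165 - 23091)/((2*(86 + 96)/(-67 + (86 + 96)))) = 74/((2*182/(-67 + 182))) = 74/((2*182/115)) = 74/((2*182*(1/115))) = 74/(364/115) = 74*(115/364) = 4255/182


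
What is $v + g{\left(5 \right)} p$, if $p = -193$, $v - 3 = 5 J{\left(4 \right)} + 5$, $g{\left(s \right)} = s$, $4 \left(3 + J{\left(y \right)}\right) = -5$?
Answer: $- \frac{3913}{4} \approx -978.25$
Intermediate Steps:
$J{\left(y \right)} = - \frac{17}{4}$ ($J{\left(y \right)} = -3 + \frac{1}{4} \left(-5\right) = -3 - \frac{5}{4} = - \frac{17}{4}$)
$v = - \frac{53}{4}$ ($v = 3 + \left(5 \left(- \frac{17}{4}\right) + 5\right) = 3 + \left(- \frac{85}{4} + 5\right) = 3 - \frac{65}{4} = - \frac{53}{4} \approx -13.25$)
$v + g{\left(5 \right)} p = - \frac{53}{4} + 5 \left(-193\right) = - \frac{53}{4} - 965 = - \frac{3913}{4}$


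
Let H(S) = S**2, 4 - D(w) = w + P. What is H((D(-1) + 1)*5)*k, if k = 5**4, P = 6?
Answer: 0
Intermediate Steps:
k = 625
D(w) = -2 - w (D(w) = 4 - (w + 6) = 4 - (6 + w) = 4 + (-6 - w) = -2 - w)
H((D(-1) + 1)*5)*k = (((-2 - 1*(-1)) + 1)*5)**2*625 = (((-2 + 1) + 1)*5)**2*625 = ((-1 + 1)*5)**2*625 = (0*5)**2*625 = 0**2*625 = 0*625 = 0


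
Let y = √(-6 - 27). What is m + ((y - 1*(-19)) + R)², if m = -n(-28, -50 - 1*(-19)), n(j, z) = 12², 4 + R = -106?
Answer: 8104 - 182*I*√33 ≈ 8104.0 - 1045.5*I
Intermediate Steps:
R = -110 (R = -4 - 106 = -110)
n(j, z) = 144
y = I*√33 (y = √(-33) = I*√33 ≈ 5.7446*I)
m = -144 (m = -1*144 = -144)
m + ((y - 1*(-19)) + R)² = -144 + ((I*√33 - 1*(-19)) - 110)² = -144 + ((I*√33 + 19) - 110)² = -144 + ((19 + I*√33) - 110)² = -144 + (-91 + I*√33)²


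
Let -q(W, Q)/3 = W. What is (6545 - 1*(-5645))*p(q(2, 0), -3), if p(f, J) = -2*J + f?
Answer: 0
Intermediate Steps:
q(W, Q) = -3*W
p(f, J) = f - 2*J
(6545 - 1*(-5645))*p(q(2, 0), -3) = (6545 - 1*(-5645))*(-3*2 - 2*(-3)) = (6545 + 5645)*(-6 + 6) = 12190*0 = 0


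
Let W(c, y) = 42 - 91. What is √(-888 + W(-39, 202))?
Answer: I*√937 ≈ 30.61*I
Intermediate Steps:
W(c, y) = -49
√(-888 + W(-39, 202)) = √(-888 - 49) = √(-937) = I*√937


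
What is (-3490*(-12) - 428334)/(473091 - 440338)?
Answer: -386454/32753 ≈ -11.799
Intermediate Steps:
(-3490*(-12) - 428334)/(473091 - 440338) = (41880 - 428334)/32753 = -386454*1/32753 = -386454/32753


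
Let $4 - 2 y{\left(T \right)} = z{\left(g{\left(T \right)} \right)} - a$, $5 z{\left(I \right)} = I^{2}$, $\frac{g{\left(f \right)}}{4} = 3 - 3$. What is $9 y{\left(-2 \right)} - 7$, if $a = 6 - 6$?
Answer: $11$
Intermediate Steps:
$g{\left(f \right)} = 0$ ($g{\left(f \right)} = 4 \left(3 - 3\right) = 4 \cdot 0 = 0$)
$z{\left(I \right)} = \frac{I^{2}}{5}$
$a = 0$ ($a = 6 - 6 = 0$)
$y{\left(T \right)} = 2$ ($y{\left(T \right)} = 2 - \frac{\frac{0^{2}}{5} - 0}{2} = 2 - \frac{\frac{1}{5} \cdot 0 + 0}{2} = 2 - \frac{0 + 0}{2} = 2 - 0 = 2 + 0 = 2$)
$9 y{\left(-2 \right)} - 7 = 9 \cdot 2 - 7 = 18 - 7 = 11$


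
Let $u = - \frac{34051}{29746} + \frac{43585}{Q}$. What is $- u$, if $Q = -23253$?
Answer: $\frac{90794231}{30073206} \approx 3.0191$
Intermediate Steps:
$u = - \frac{90794231}{30073206}$ ($u = - \frac{34051}{29746} + \frac{43585}{-23253} = \left(-34051\right) \frac{1}{29746} + 43585 \left(- \frac{1}{23253}\right) = - \frac{34051}{29746} - \frac{1895}{1011} = - \frac{90794231}{30073206} \approx -3.0191$)
$- u = \left(-1\right) \left(- \frac{90794231}{30073206}\right) = \frac{90794231}{30073206}$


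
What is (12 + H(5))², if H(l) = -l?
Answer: 49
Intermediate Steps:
(12 + H(5))² = (12 - 1*5)² = (12 - 5)² = 7² = 49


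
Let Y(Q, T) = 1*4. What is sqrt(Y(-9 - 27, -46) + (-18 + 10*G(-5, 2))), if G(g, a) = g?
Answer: 8*I ≈ 8.0*I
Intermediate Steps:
Y(Q, T) = 4
sqrt(Y(-9 - 27, -46) + (-18 + 10*G(-5, 2))) = sqrt(4 + (-18 + 10*(-5))) = sqrt(4 + (-18 - 50)) = sqrt(4 - 68) = sqrt(-64) = 8*I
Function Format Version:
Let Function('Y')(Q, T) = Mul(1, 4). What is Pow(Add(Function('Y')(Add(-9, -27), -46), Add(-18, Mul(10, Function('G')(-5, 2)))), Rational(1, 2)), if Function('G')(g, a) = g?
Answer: Mul(8, I) ≈ Mul(8.0000, I)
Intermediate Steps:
Function('Y')(Q, T) = 4
Pow(Add(Function('Y')(Add(-9, -27), -46), Add(-18, Mul(10, Function('G')(-5, 2)))), Rational(1, 2)) = Pow(Add(4, Add(-18, Mul(10, -5))), Rational(1, 2)) = Pow(Add(4, Add(-18, -50)), Rational(1, 2)) = Pow(Add(4, -68), Rational(1, 2)) = Pow(-64, Rational(1, 2)) = Mul(8, I)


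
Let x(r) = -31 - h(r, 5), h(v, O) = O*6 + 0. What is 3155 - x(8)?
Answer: 3216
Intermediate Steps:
h(v, O) = 6*O (h(v, O) = 6*O + 0 = 6*O)
x(r) = -61 (x(r) = -31 - 6*5 = -31 - 1*30 = -31 - 30 = -61)
3155 - x(8) = 3155 - 1*(-61) = 3155 + 61 = 3216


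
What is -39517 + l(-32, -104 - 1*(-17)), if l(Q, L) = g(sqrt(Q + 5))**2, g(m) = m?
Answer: -39544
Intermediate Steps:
l(Q, L) = 5 + Q (l(Q, L) = (sqrt(Q + 5))**2 = (sqrt(5 + Q))**2 = 5 + Q)
-39517 + l(-32, -104 - 1*(-17)) = -39517 + (5 - 32) = -39517 - 27 = -39544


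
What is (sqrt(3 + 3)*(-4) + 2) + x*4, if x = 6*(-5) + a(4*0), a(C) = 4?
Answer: -102 - 4*sqrt(6) ≈ -111.80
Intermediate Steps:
x = -26 (x = 6*(-5) + 4 = -30 + 4 = -26)
(sqrt(3 + 3)*(-4) + 2) + x*4 = (sqrt(3 + 3)*(-4) + 2) - 26*4 = (sqrt(6)*(-4) + 2) - 104 = (-4*sqrt(6) + 2) - 104 = (2 - 4*sqrt(6)) - 104 = -102 - 4*sqrt(6)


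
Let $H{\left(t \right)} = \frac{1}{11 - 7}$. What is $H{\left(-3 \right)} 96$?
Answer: $24$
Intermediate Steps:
$H{\left(t \right)} = \frac{1}{4}$
$H{\left(-3 \right)} 96 = \frac{1}{4} \cdot 96 = 24$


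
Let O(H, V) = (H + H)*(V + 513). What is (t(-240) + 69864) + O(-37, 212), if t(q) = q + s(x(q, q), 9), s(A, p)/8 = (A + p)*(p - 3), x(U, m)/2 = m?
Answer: -6634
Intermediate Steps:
x(U, m) = 2*m
s(A, p) = 8*(-3 + p)*(A + p) (s(A, p) = 8*((A + p)*(p - 3)) = 8*((A + p)*(-3 + p)) = 8*((-3 + p)*(A + p)) = 8*(-3 + p)*(A + p))
O(H, V) = 2*H*(513 + V) (O(H, V) = (2*H)*(513 + V) = 2*H*(513 + V))
t(q) = 432 + 97*q (t(q) = q + (-48*q - 24*9 + 8*9**2 + 8*(2*q)*9) = q + (-48*q - 216 + 8*81 + 144*q) = q + (-48*q - 216 + 648 + 144*q) = q + (432 + 96*q) = 432 + 97*q)
(t(-240) + 69864) + O(-37, 212) = ((432 + 97*(-240)) + 69864) + 2*(-37)*(513 + 212) = ((432 - 23280) + 69864) + 2*(-37)*725 = (-22848 + 69864) - 53650 = 47016 - 53650 = -6634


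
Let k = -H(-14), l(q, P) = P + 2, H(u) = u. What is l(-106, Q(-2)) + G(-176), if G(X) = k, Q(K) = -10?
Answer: 6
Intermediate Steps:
l(q, P) = 2 + P
k = 14 (k = -1*(-14) = 14)
G(X) = 14
l(-106, Q(-2)) + G(-176) = (2 - 10) + 14 = -8 + 14 = 6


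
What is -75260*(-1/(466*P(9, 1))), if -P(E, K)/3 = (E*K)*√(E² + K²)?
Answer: -18815*√82/257931 ≈ -0.66055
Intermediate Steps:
P(E, K) = -3*E*K*√(E² + K²)
-75260*(-1/(466*P(9, 1))) = -75260*1/(12582*√(9² + 1²)) = -75260*1/(12582*√(81 + 1)) = -75260*√82/1031724 = -18815*√82/257931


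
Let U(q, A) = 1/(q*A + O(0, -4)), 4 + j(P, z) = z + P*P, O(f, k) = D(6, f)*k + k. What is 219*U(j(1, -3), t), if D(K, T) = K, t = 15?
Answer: -219/118 ≈ -1.8559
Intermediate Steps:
O(f, k) = 7*k (O(f, k) = 6*k + k = 7*k)
j(P, z) = -4 + z + P**2 (j(P, z) = -4 + (z + P*P) = -4 + (z + P**2) = -4 + z + P**2)
U(q, A) = 1/(-28 + A*q) (U(q, A) = 1/(q*A + 7*(-4)) = 1/(A*q - 28) = 1/(-28 + A*q))
219*U(j(1, -3), t) = 219/(-28 + 15*(-4 - 3 + 1**2)) = 219/(-28 + 15*(-4 - 3 + 1)) = 219/(-28 + 15*(-6)) = 219/(-28 - 90) = 219/(-118) = 219*(-1/118) = -219/118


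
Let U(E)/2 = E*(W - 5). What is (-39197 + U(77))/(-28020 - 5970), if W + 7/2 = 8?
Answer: 19637/16995 ≈ 1.1555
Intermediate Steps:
W = 9/2 (W = -7/2 + 8 = 9/2 ≈ 4.5000)
U(E) = -E (U(E) = 2*(E*(9/2 - 5)) = 2*(E*(-½)) = 2*(-E/2) = -E)
(-39197 + U(77))/(-28020 - 5970) = (-39197 - 1*77)/(-28020 - 5970) = (-39197 - 77)/(-33990) = -39274*(-1/33990) = 19637/16995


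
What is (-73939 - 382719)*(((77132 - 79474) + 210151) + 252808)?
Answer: -210344437986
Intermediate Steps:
(-73939 - 382719)*(((77132 - 79474) + 210151) + 252808) = -456658*((-2342 + 210151) + 252808) = -456658*(207809 + 252808) = -456658*460617 = -210344437986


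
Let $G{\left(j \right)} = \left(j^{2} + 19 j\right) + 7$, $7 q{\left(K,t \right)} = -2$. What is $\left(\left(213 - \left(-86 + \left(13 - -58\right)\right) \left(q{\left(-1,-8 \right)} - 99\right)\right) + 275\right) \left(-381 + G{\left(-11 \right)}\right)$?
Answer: $462594$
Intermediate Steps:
$q{\left(K,t \right)} = - \frac{2}{7}$ ($q{\left(K,t \right)} = \frac{1}{7} \left(-2\right) = - \frac{2}{7}$)
$G{\left(j \right)} = 7 + j^{2} + 19 j$
$\left(\left(213 - \left(-86 + \left(13 - -58\right)\right) \left(q{\left(-1,-8 \right)} - 99\right)\right) + 275\right) \left(-381 + G{\left(-11 \right)}\right) = \left(\left(213 - \left(-86 + \left(13 - -58\right)\right) \left(- \frac{2}{7} - 99\right)\right) + 275\right) \left(-381 + \left(7 + \left(-11\right)^{2} + 19 \left(-11\right)\right)\right) = \left(\left(213 - \left(-86 + \left(13 + 58\right)\right) \left(- \frac{695}{7}\right)\right) + 275\right) \left(-381 + \left(7 + 121 - 209\right)\right) = \left(\left(213 - \left(-86 + 71\right) \left(- \frac{695}{7}\right)\right) + 275\right) \left(-381 - 81\right) = \left(\left(213 - \left(-15\right) \left(- \frac{695}{7}\right)\right) + 275\right) \left(-462\right) = \left(\left(213 - \frac{10425}{7}\right) + 275\right) \left(-462\right) = \left(- \frac{8934}{7} + 275\right) \left(-462\right) = \left(- \frac{7009}{7}\right) \left(-462\right) = 462594$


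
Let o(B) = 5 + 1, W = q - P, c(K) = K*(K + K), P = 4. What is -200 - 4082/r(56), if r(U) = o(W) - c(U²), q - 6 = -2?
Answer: -1966896559/9834493 ≈ -200.00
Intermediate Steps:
q = 4 (q = 6 - 2 = 4)
c(K) = 2*K² (c(K) = K*(2*K) = 2*K²)
W = 0 (W = 4 - 1*4 = 4 - 4 = 0)
o(B) = 6
r(U) = 6 - 2*U⁴ (r(U) = 6 - 2*(U²)² = 6 - 2*U⁴)
-200 - 4082/r(56) = -200 - 4082/(6 - 2*56⁴) = -200 - 4082/(6 - 2*9834496) = -200 - 4082/(6 - 19668992) = -200 - 4082/(-19668986) = -200 - 4082*(-1)/19668986 = -200 - 1*(-2041/9834493) = -200 + 2041/9834493 = -1966896559/9834493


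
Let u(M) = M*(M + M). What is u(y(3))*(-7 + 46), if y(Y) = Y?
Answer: 702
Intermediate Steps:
u(M) = 2*M**2 (u(M) = M*(2*M) = 2*M**2)
u(y(3))*(-7 + 46) = (2*3**2)*(-7 + 46) = (2*9)*39 = 18*39 = 702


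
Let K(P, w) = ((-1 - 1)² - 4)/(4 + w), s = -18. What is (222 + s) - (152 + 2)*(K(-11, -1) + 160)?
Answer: -24436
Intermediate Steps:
K(P, w) = 0 (K(P, w) = ((-2)² - 4)/(4 + w) = (4 - 4)/(4 + w) = 0/(4 + w) = 0)
(222 + s) - (152 + 2)*(K(-11, -1) + 160) = (222 - 18) - (152 + 2)*(0 + 160) = 204 - 154*160 = 204 - 1*24640 = 204 - 24640 = -24436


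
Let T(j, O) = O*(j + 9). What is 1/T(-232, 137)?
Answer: -1/30551 ≈ -3.2732e-5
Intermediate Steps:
T(j, O) = O*(9 + j)
1/T(-232, 137) = 1/(137*(9 - 232)) = 1/(137*(-223)) = 1/(-30551) = -1/30551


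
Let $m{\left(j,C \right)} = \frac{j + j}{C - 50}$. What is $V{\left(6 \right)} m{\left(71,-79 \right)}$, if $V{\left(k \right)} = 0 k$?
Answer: $0$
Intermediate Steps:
$V{\left(k \right)} = 0$
$m{\left(j,C \right)} = \frac{2 j}{-50 + C}$
$V{\left(6 \right)} m{\left(71,-79 \right)} = 0 \cdot 2 \cdot 71 \frac{1}{-50 - 79} = 0 \cdot 2 \cdot 71 \frac{1}{-129} = 0 \cdot 2 \cdot 71 \left(- \frac{1}{129}\right) = 0 \left(- \frac{142}{129}\right) = 0$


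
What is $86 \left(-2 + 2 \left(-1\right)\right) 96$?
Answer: $-33024$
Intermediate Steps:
$86 \left(-2 + 2 \left(-1\right)\right) 96 = 86 \left(-2 - 2\right) 96 = 86 \left(-4\right) 96 = \left(-344\right) 96 = -33024$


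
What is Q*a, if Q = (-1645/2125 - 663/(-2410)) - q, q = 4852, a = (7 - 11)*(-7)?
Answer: -13916481922/102425 ≈ -1.3587e+5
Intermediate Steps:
a = 28 (a = -4*(-7) = 28)
Q = -994034423/204850 (Q = (-1645/2125 - 663/(-2410)) - 1*4852 = (-1645*1/2125 - 663*(-1/2410)) - 4852 = (-329/425 + 663/2410) - 4852 = -102223/204850 - 4852 = -994034423/204850 ≈ -4852.5)
Q*a = -994034423/204850*28 = -13916481922/102425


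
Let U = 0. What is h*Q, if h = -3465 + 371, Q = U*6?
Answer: 0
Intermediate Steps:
Q = 0 (Q = 0*6 = 0)
h = -3094
h*Q = -3094*0 = 0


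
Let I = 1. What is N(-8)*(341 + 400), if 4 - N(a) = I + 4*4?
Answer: -9633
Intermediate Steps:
N(a) = -13 (N(a) = 4 - (1 + 4*4) = 4 - (1 + 16) = 4 - 1*17 = 4 - 17 = -13)
N(-8)*(341 + 400) = -13*(341 + 400) = -13*741 = -9633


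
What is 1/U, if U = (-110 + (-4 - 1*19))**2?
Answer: 1/17689 ≈ 5.6532e-5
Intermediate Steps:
U = 17689 (U = (-110 + (-4 - 19))**2 = (-110 - 23)**2 = (-133)**2 = 17689)
1/U = 1/17689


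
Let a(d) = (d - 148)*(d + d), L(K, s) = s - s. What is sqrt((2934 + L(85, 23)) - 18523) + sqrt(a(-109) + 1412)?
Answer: 3*sqrt(6382) + I*sqrt(15589) ≈ 239.66 + 124.86*I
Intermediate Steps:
L(K, s) = 0
a(d) = 2*d*(-148 + d) (a(d) = (-148 + d)*(2*d) = 2*d*(-148 + d))
sqrt((2934 + L(85, 23)) - 18523) + sqrt(a(-109) + 1412) = sqrt((2934 + 0) - 18523) + sqrt(2*(-109)*(-148 - 109) + 1412) = sqrt(2934 - 18523) + sqrt(2*(-109)*(-257) + 1412) = sqrt(-15589) + sqrt(56026 + 1412) = I*sqrt(15589) + sqrt(57438) = I*sqrt(15589) + 3*sqrt(6382) = 3*sqrt(6382) + I*sqrt(15589)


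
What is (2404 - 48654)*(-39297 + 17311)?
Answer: 1016852500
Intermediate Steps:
(2404 - 48654)*(-39297 + 17311) = -46250*(-21986) = 1016852500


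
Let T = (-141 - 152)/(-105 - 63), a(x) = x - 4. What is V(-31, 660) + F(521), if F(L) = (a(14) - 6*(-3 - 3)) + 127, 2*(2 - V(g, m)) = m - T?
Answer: -51787/336 ≈ -154.13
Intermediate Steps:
a(x) = -4 + x
T = 293/168 (T = -293/(-168) = -293*(-1/168) = 293/168 ≈ 1.7440)
V(g, m) = 965/336 - m/2 (V(g, m) = 2 - (m - 1*293/168)/2 = 2 - (m - 293/168)/2 = 2 - (-293/168 + m)/2 = 2 + (293/336 - m/2) = 965/336 - m/2)
F(L) = 173 (F(L) = ((-4 + 14) - 6*(-3 - 3)) + 127 = (10 - 6*(-6)) + 127 = (10 + 36) + 127 = 46 + 127 = 173)
V(-31, 660) + F(521) = (965/336 - 1/2*660) + 173 = (965/336 - 330) + 173 = -109915/336 + 173 = -51787/336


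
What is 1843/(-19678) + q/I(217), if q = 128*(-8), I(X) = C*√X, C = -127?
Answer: -1843/19678 + 1024*√217/27559 ≈ 0.45369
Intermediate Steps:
I(X) = -127*√X
q = -1024
1843/(-19678) + q/I(217) = 1843/(-19678) - 1024*(-√217/27559) = 1843*(-1/19678) - (-1024)*√217/27559 = -1843/19678 + 1024*√217/27559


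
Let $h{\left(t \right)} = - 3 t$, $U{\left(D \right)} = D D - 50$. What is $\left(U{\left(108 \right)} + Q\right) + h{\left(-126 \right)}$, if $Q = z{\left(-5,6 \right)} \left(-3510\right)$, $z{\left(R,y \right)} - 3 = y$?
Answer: $-19598$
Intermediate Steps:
$z{\left(R,y \right)} = 3 + y$
$U{\left(D \right)} = -50 + D^{2}$ ($U{\left(D \right)} = D^{2} - 50 = -50 + D^{2}$)
$Q = -31590$ ($Q = \left(3 + 6\right) \left(-3510\right) = 9 \left(-3510\right) = -31590$)
$\left(U{\left(108 \right)} + Q\right) + h{\left(-126 \right)} = \left(\left(-50 + 108^{2}\right) - 31590\right) - -378 = \left(\left(-50 + 11664\right) - 31590\right) + 378 = \left(11614 - 31590\right) + 378 = -19976 + 378 = -19598$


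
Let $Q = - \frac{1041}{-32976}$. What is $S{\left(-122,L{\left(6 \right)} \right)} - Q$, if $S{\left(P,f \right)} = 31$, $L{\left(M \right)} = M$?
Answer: $\frac{340405}{10992} \approx 30.968$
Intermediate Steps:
$Q = \frac{347}{10992}$ ($Q = \left(-1041\right) \left(- \frac{1}{32976}\right) = \frac{347}{10992} \approx 0.031568$)
$S{\left(-122,L{\left(6 \right)} \right)} - Q = 31 - \frac{347}{10992} = \frac{340405}{10992}$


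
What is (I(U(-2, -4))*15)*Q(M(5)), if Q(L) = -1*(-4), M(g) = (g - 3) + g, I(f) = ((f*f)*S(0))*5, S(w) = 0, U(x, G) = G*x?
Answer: 0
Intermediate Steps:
I(f) = 0 (I(f) = ((f*f)*0)*5 = (f²*0)*5 = 0*5 = 0)
M(g) = -3 + 2*g (M(g) = (-3 + g) + g = -3 + 2*g)
Q(L) = 4
(I(U(-2, -4))*15)*Q(M(5)) = (0*15)*4 = 0*4 = 0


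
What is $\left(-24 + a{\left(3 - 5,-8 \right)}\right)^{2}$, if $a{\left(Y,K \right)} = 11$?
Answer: $169$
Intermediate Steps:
$\left(-24 + a{\left(3 - 5,-8 \right)}\right)^{2} = \left(-24 + 11\right)^{2} = \left(-13\right)^{2} = 169$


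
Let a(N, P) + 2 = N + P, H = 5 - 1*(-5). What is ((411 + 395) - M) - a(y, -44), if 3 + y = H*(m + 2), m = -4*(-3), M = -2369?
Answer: 3084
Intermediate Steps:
m = 12
H = 10 (H = 5 + 5 = 10)
y = 137 (y = -3 + 10*(12 + 2) = -3 + 10*14 = -3 + 140 = 137)
a(N, P) = -2 + N + P (a(N, P) = -2 + (N + P) = -2 + N + P)
((411 + 395) - M) - a(y, -44) = ((411 + 395) - 1*(-2369)) - (-2 + 137 - 44) = (806 + 2369) - 1*91 = 3175 - 91 = 3084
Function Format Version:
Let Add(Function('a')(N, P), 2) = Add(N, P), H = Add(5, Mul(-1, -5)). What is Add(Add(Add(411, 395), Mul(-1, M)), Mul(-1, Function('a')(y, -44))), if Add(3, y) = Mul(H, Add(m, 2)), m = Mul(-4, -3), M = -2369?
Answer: 3084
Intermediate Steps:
m = 12
H = 10 (H = Add(5, 5) = 10)
y = 137 (y = Add(-3, Mul(10, Add(12, 2))) = Add(-3, Mul(10, 14)) = Add(-3, 140) = 137)
Function('a')(N, P) = Add(-2, N, P) (Function('a')(N, P) = Add(-2, Add(N, P)) = Add(-2, N, P))
Add(Add(Add(411, 395), Mul(-1, M)), Mul(-1, Function('a')(y, -44))) = Add(Add(Add(411, 395), Mul(-1, -2369)), Mul(-1, Add(-2, 137, -44))) = Add(Add(806, 2369), Mul(-1, 91)) = Add(3175, -91) = 3084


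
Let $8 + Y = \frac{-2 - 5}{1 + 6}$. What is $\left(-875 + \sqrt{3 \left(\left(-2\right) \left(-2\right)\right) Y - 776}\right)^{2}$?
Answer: $764741 - 3500 i \sqrt{221} \approx 7.6474 \cdot 10^{5} - 52031.0 i$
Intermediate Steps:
$Y = -9$ ($Y = -8 + \frac{-2 - 5}{1 + 6} = -8 - \frac{7}{7} = -8 - 1 = -9$)
$\left(-875 + \sqrt{3 \left(\left(-2\right) \left(-2\right)\right) Y - 776}\right)^{2} = \left(-875 + \sqrt{3 \left(\left(-2\right) \left(-2\right)\right) \left(-9\right) - 776}\right)^{2} = \left(-875 + \sqrt{3 \cdot 4 \left(-9\right) - 776}\right)^{2} = \left(-875 + \sqrt{12 \left(-9\right) - 776}\right)^{2} = \left(-875 + \sqrt{-108 - 776}\right)^{2} = \left(-875 + \sqrt{-884}\right)^{2} = \left(-875 + 2 i \sqrt{221}\right)^{2}$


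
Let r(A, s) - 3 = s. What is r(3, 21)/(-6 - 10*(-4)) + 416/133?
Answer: 8668/2261 ≈ 3.8337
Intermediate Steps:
r(A, s) = 3 + s
r(3, 21)/(-6 - 10*(-4)) + 416/133 = (3 + 21)/(-6 - 10*(-4)) + 416/133 = 24/(-6 + 40) + 416*(1/133) = 24/34 + 416/133 = 24*(1/34) + 416/133 = 12/17 + 416/133 = 8668/2261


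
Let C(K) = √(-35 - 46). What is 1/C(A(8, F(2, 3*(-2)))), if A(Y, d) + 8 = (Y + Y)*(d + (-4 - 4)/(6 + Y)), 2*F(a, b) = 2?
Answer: -I/9 ≈ -0.11111*I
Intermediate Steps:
F(a, b) = 1 (F(a, b) = (½)*2 = 1)
A(Y, d) = -8 + 2*Y*(d - 8/(6 + Y)) (A(Y, d) = -8 + (Y + Y)*(d + (-4 - 4)/(6 + Y)) = -8 + (2*Y)*(d - 8/(6 + Y)) = -8 + 2*Y*(d - 8/(6 + Y)))
C(K) = 9*I (C(K) = √(-81) = 9*I)
1/C(A(8, F(2, 3*(-2)))) = 1/(9*I) = -I/9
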